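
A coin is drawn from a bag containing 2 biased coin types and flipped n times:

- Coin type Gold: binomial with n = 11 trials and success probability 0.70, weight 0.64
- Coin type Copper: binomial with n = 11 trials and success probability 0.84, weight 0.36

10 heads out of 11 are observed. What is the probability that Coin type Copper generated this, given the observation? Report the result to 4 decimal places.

Apply Bayes' rule: the posterior for each component is proportional to its prior times its likelihood at x.
Component likelihoods at x = 10 heads out of 11:
  f_Gold = C(11,10)·0.70^10·0.30^1 = 11·0.0282475·0.3 = 0.0932168
  f_Copper = C(11,10)·0.84^10·0.16^1 = 11·0.174901·0.16 = 0.307826
Unnormalised posteriors:
  π_Gold·f_Gold = 0.64 × 0.0932168 = 0.0596588
  π_Copper·f_Copper = 0.36 × 0.307826 = 0.110817
Marginal: 0.0596588 + 0.110817 = 0.170476
Responsibility of Coin type Copper: 0.110817 / 0.170476 ≈ 0.6500

0.6500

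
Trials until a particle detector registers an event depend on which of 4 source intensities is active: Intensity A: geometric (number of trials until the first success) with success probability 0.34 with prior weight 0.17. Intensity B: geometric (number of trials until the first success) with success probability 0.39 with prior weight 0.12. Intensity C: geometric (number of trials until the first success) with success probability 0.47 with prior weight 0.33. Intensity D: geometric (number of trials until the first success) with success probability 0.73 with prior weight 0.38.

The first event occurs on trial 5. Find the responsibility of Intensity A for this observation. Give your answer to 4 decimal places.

By Bayes' theorem, P(k | x) = π_k f_k(x) / Σ_j π_j f_j(x).
Geometric probabilities:
  L_A = 0.0645141
  L_B = 0.0539988
  L_C = 0.0370853
  L_D = 0.00387952
Prior × likelihood for each component:
  π_A·L_A = 0.17 × 0.0645141 = 0.0109674
  π_B·L_B = 0.12 × 0.0539988 = 0.00647985
  π_C·L_C = 0.33 × 0.0370853 = 0.0122381
  π_D·L_D = 0.38 × 0.00387952 = 0.00147422
Denominator: 0.0109674 + 0.00647985 + 0.0122381 + 0.00147422 = 0.0311596
P(Intensity A | 5) = 0.0109674 / 0.0311596 ≈ 0.3520

0.3520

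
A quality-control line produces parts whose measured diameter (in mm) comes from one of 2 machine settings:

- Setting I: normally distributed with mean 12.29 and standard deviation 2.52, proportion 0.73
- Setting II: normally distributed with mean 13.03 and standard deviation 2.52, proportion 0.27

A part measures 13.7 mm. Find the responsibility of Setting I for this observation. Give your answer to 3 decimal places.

0.705

By Bayes' theorem, P(k | x) = π_k f_k(x) / Σ_j π_j f_j(x).
Normal densities:
  L_I = (1/(2.52·√(2π)))·exp(−(13.7−12.29)²/(2·2.52²)) = 0.158310·exp(-0.15653) = 0.135372
  L_II = (1/(2.52·√(2π)))·exp(−(13.7−13.03)²/(2·2.52²)) = 0.158310·exp(-0.03534) = 0.152813
Multiply by the mixture weights:
  π_I·L_I = 0.73 × 0.135372 = 0.0988213
  π_II·L_II = 0.27 × 0.152813 = 0.0412595
Evidence: 0.0988213 + 0.0412595 = 0.140081
P(Setting I | 13.7 mm) ≈ 0.705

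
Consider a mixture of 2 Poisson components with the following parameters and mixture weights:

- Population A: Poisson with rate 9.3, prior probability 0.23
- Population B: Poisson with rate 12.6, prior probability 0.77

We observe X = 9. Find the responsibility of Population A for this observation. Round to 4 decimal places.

0.3449

Apply Bayes' rule: the posterior for each component is proportional to its prior times its likelihood at x.
Poisson probabilities:
  p_A = e^(−9.3)·9.3^9/9! = 0.131113
  p_B = e^(−12.6)·12.6^9/9! = 0.0743809
Unnormalised posteriors:
  π_A·p_A = 0.23 × 0.131113 = 0.0301559
  π_B·p_B = 0.77 × 0.0743809 = 0.0572733
Evidence: 0.0301559 + 0.0572733 = 0.0874292
P(Population A | the observation) = 0.0301559 / 0.0874292 ≈ 0.3449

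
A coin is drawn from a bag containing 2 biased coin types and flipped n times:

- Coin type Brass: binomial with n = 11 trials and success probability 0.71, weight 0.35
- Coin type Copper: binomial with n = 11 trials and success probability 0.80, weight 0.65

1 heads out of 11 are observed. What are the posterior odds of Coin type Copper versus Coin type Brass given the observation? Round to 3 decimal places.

0.051

Only the two components matter; the odds are (P(Z=i) f_i(x)) / (P(Z=j) f_j(x)).
Binomial probabilities:
  L_Brass = 3.28572e-05
  L_Copper = 9.0112e-07
Odds = (0.65/0.35) × (9.0112e-07/3.28572e-05) = 1.85714 × 0.0274253 ≈ 0.051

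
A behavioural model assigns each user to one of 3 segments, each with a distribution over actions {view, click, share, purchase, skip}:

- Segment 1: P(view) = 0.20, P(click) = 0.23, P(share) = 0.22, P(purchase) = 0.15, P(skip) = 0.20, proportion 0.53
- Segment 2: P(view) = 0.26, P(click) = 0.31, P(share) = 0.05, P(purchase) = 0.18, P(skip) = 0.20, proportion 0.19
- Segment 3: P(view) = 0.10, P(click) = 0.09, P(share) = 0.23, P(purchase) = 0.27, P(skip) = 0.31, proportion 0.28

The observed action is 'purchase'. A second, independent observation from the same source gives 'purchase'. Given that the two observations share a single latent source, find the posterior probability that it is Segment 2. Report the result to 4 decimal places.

The responsibility of component k is π_k f_k(x) divided by Σ_j π_j f_j(x).
Since both observations come from the same component, the likelihood for component k is f_k(x₁)·f_k(x₂).
  p_1 = [P(purchase | comp) = 0.15] × [0.15] = 0.0225
  p_2 = [P(purchase | comp) = 0.18] × [0.18] = 0.0324
  p_3 = [P(purchase | comp) = 0.27] × [0.27] = 0.0729
Unnormalised posteriors:
  π_1·p_1 = 0.53 × 0.0225 = 0.011925
  π_2·p_2 = 0.19 × 0.0324 = 0.006156
  π_3·p_3 = 0.28 × 0.0729 = 0.020412
Denominator: 0.011925 + 0.006156 + 0.020412 = 0.038493
P(Segment 2 | x₁,x₂) = 0.006156 / 0.038493 ≈ 0.1599

0.1599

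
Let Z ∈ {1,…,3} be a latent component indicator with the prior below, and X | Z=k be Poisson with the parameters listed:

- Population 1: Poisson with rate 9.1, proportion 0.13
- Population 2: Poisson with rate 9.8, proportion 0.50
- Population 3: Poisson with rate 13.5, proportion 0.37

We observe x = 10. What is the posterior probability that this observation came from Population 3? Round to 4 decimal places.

0.2649

P(component k | x) = P(Z=k)·f_k(x) / marginal(x), where marginal(x) = Σ_j P(Z=j)·f_j(x).
Evaluate each component's likelihood at the observed value:
  p_1 = 0.119832
  p_2 = 0.124857
  p_3 = 0.0759625
Weight by the priors:
  P(Z=1)·p_1 = 0.13 × 0.119832 = 0.0155781
  P(Z=2)·p_2 = 0.50 × 0.124857 = 0.0624283
  P(Z=3)·p_3 = 0.37 × 0.0759625 = 0.0281061
Marginal: 0.0155781 + 0.0624283 + 0.0281061 = 0.106113
P(Population 3 | data) ≈ 0.2649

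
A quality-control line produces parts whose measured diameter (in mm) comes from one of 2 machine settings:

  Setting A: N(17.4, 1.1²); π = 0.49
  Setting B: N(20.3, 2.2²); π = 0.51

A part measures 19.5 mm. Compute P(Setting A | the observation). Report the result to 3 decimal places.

The responsibility of component k is π_k f_k(x) divided by Σ_j π_j f_j(x).
Component likelihoods at x = 19.5 mm:
  f_A = 0.0586268
  f_B = 0.169736
Multiply by the mixture weights:
  π_A·f_A = 0.49 × 0.0586268 = 0.0287271
  π_B·f_B = 0.51 × 0.169736 = 0.0865653
Sum: 0.0287271 + 0.0865653 = 0.115292
P(Setting A | x) = 0.0287271 / 0.115292 ≈ 0.249

0.249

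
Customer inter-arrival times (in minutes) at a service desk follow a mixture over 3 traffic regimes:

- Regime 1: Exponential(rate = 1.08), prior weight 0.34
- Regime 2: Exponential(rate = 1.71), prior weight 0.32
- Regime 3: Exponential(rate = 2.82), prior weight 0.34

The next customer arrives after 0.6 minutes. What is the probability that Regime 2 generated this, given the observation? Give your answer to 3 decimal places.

The responsibility of component k is π_k f_k(x) divided by Σ_j π_j f_j(x).
Exponential densities:
  f_1 = 0.564938
  f_2 = 0.612929
  f_3 = 0.519305
Prior × likelihood for each component:
  π_1·f_1 = 0.34 × 0.564938 = 0.192079
  π_2·f_2 = 0.32 × 0.612929 = 0.196137
  π_3·f_3 = 0.34 × 0.519305 = 0.176564
Denominator: 0.192079 + 0.196137 + 0.176564 = 0.56478
P(Regime 2 | 0.6 minutes) = 0.196137 / 0.56478 ≈ 0.347

0.347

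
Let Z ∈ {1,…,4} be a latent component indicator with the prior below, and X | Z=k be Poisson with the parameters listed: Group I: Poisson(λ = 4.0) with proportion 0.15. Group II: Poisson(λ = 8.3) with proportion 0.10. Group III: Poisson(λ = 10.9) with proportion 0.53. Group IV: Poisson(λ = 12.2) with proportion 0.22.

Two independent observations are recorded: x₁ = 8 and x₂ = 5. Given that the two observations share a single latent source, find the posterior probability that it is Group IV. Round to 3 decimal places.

Apply Bayes' rule: the posterior for each component is proportional to its prior times its likelihood at x.
Since both observations come from the same component, the likelihood for component k is f_k(x₁)·f_k(x₂).
  L_I = [e^(−4.0)·4.0^8/8! = 0.0297702] × [0.156293] = 0.00465288
  L_II = [e^(−8.3)·8.3^8/8! = 0.138823] × [0.0815765] = 0.0113247
  L_III = [e^(−10.9)·10.9^8/8! = 0.0912182] × [0.0236669] = 0.00215885
  L_IV = [e^(−12.2)·12.2^8/8! = 0.0612302] × [0.0113299] = 0.00069373
Unnormalised posteriors:
  π_I·L_I = 0.15 × 0.00465288 = 0.000697933
  π_II·L_II = 0.10 × 0.0113247 = 0.00113247
  π_III·L_III = 0.53 × 0.00215885 = 0.00114419
  π_IV·L_IV = 0.22 × 0.00069373 = 0.000152621
Normaliser: 0.000697933 + 0.00113247 + 0.00114419 + 0.000152621 = 0.00312721
P(Group IV | x) = 0.000152621 / 0.00312721 ≈ 0.049

0.049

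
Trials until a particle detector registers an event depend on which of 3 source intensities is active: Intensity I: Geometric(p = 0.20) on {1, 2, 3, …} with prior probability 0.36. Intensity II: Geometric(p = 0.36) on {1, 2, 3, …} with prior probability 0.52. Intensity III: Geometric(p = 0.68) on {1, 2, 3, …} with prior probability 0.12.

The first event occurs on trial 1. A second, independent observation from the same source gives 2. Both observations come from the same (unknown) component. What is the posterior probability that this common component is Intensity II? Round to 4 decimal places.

The responsibility of component k is π_k f_k(x) divided by Σ_j π_j f_j(x).
Since both observations come from the same component, the likelihood for component k is f_k(x₁)·f_k(x₂).
  p_I = [0.20·(1−0.20)^0 = 0.20·1 = 0.2] × [0.16] = 0.032
  p_II = [0.36·(1−0.36)^0 = 0.36·1 = 0.36] × [0.2304] = 0.082944
  p_III = [0.68·(1−0.68)^0 = 0.68·1 = 0.68] × [0.2176] = 0.147968
Prior × likelihood for each component:
  π_I·p_I = 0.36 × 0.032 = 0.01152
  π_II·p_II = 0.52 × 0.082944 = 0.0431309
  π_III·p_III = 0.12 × 0.147968 = 0.0177562
Denominator: 0.01152 + 0.0431309 + 0.0177562 = 0.072407
P(Intensity II | x₁, x₂) ≈ 0.5957

0.5957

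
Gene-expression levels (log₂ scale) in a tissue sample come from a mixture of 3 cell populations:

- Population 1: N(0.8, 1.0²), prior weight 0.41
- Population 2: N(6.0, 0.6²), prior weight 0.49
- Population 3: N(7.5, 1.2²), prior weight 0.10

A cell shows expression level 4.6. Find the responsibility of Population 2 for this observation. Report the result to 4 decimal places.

0.9180

P(component k | x) = w_k·f_k(x) / marginal(x), where marginal(x) = Σ_j w_j·f_j(x).
Evaluate each component's likelihood at the observed value:
  p_1 = 0.000291947
  p_2 = 0.0437031
  p_3 = 0.0179279
Prior × likelihood for each component:
  w_1·p_1 = 0.41 × 0.000291947 = 0.000119698
  w_2·p_2 = 0.49 × 0.0437031 = 0.0214145
  w_3·p_3 = 0.10 × 0.0179279 = 0.00179279
Denominator: 0.000119698 + 0.0214145 + 0.00179279 = 0.023327
So the posterior for Population 2 is 0.0214145 / 0.023327 ≈ 0.9180.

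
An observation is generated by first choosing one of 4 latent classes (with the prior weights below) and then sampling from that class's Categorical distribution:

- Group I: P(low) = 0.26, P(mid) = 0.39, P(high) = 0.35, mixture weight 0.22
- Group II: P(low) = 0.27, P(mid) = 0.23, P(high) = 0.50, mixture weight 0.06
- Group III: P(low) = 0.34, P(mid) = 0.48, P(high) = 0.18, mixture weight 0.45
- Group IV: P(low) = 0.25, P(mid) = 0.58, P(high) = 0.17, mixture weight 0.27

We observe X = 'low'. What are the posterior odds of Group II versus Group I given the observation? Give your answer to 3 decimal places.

0.283

Since P(k|x) ∝ P(Z=k) f_k(x), the posterior odds are P(Z=i) f_i(x) / (P(Z=j) f_j(x)).
Categorical probabilities:
  p_I = 0.26
  p_II = 0.27
  p_III = 0.34
  p_IV = 0.25
Odds = (0.06/0.22) × (0.27/0.26) = 0.272727 × 1.03846 ≈ 0.283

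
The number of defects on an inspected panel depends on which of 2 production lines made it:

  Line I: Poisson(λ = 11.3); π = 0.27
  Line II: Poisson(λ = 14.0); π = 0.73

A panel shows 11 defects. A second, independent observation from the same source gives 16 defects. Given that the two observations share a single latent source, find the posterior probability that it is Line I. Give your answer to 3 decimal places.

0.201

Posterior ∝ prior × likelihood, so P(k | x) ∝ π_k f_k(x); normalise over all components.
Since both observations come from the same component, the likelihood for component k is f_k(x₁)·f_k(x₂).
  p_I = [e^(−11.3)·11.3^11/11! = 0.118899] × [0.0417934] = 0.00496921
  p_II = [e^(−14.0)·14.0^11/11! = 0.0843587] × [0.0865578] = 0.0073019
Multiply by the mixture weights:
  π_I·p_I = 0.27 × 0.00496921 = 0.00134169
  π_II·p_II = 0.73 × 0.0073019 = 0.00533039
Sum: 0.00134169 + 0.00533039 = 0.00667208
So the posterior for Line I is 0.00134169 / 0.00667208 ≈ 0.201.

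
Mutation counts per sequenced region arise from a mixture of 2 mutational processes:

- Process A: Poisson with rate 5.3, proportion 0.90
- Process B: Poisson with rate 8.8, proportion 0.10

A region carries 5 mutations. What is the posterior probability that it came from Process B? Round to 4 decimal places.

0.0406

By Bayes' theorem, P(k | x) = π_k f_k(x) / Σ_j π_j f_j(x).
Component likelihoods at x = 5 mutations:
  f_A = 0.173955
  f_B = 0.0662889
Weight by the priors:
  π_A·f_A = 0.90 × 0.173955 = 0.15656
  π_B·f_B = 0.10 × 0.0662889 = 0.00662889
Evidence: 0.15656 + 0.00662889 = 0.163189
So the posterior for Process B is 0.00662889 / 0.163189 ≈ 0.0406.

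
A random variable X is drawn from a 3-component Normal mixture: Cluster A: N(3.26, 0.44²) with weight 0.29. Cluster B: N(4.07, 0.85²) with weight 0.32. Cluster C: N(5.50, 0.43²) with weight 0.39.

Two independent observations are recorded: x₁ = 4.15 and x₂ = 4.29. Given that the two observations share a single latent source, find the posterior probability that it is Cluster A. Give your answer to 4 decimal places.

By Bayes' theorem, P(k | x) = P(Z=k) f_k(x) / Σ_j P(Z=j) f_j(x).
Since both observations come from the same component, the likelihood for component k is f_k(x₁)·f_k(x₂).
  L_A = [0.117224] × [0.0585493] = 0.00686337
  L_B = [0.46727] × [0.453884] = 0.212086
  L_C = [0.00671569] × [0.017701] = 0.000118874
Prior × likelihood for each component:
  P(Z=A)·L_A = 0.29 × 0.00686337 = 0.00199038
  P(Z=B)·L_B = 0.32 × 0.212086 = 0.0678675
  P(Z=C)·L_C = 0.39 × 0.000118874 = 4.6361e-05
Sum: 0.00199038 + 0.0678675 + 4.6361e-05 = 0.0699043
Responsibility of Cluster A: 0.00199038 / 0.0699043 ≈ 0.0285

0.0285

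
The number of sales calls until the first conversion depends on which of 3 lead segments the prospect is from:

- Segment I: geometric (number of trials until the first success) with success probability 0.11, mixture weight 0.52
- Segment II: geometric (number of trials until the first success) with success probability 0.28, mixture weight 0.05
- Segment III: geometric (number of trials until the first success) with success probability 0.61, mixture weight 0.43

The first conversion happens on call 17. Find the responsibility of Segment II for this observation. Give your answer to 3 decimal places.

0.008

P(component k | x) = w_k·f_k(x) / marginal(x), where marginal(x) = Σ_j w_j·f_j(x).
Component likelihoods at x = 17:
  p_I = 0.0170464
  p_II = 0.00146042
  p_III = 1.74728e-07
Unnormalised posteriors:
  w_I·p_I = 0.52 × 0.0170464 = 0.00886413
  w_II·p_II = 0.05 × 0.00146042 = 7.3021e-05
  w_III·p_III = 0.43 × 1.74728e-07 = 7.51332e-08
Denominator: 0.00886413 + 7.3021e-05 + 7.51332e-08 = 0.00893723
P(Segment II | 17) ≈ 0.008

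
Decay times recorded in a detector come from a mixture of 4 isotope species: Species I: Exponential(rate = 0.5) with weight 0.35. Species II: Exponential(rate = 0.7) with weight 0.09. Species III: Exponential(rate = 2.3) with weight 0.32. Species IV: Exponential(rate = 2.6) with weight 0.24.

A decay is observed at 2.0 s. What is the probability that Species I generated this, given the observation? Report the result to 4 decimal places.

P(component k | x) = w_k·f_k(x) / marginal(x), where marginal(x) = Σ_j w_j·f_j(x).
Evaluate each component's likelihood at the observed value:
  p_I = 0.5·e^(−0.5·2.0) = 0.5·e^(−1.0000) = 0.18394
  p_II = 0.7·e^(−0.7·2.0) = 0.7·e^(−1.4000) = 0.172618
  p_III = 2.3·e^(−2.3·2.0) = 2.3·e^(−4.6000) = 0.0231192
  p_IV = 2.6·e^(−2.6·2.0) = 2.6·e^(−5.2000) = 0.0143431
Weight by the priors:
  w_I·p_I = 0.35 × 0.18394 = 0.0643789
  w_II·p_II = 0.09 × 0.172618 = 0.0155356
  w_III·p_III = 0.32 × 0.0231192 = 0.00739815
  w_IV·p_IV = 0.24 × 0.0143431 = 0.00344234
Evidence: 0.0643789 + 0.0155356 + 0.00739815 + 0.00344234 = 0.090755
Responsibility of Species I: 0.0643789 / 0.090755 ≈ 0.7094

0.7094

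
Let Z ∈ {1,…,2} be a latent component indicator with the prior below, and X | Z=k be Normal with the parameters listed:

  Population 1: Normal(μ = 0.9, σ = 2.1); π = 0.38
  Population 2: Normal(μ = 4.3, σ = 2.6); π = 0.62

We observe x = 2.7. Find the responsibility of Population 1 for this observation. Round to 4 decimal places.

0.3884

By Bayes' theorem, P(k | x) = P(Z=k) f_k(x) / Σ_j P(Z=j) f_j(x).
Component likelihoods at x = 2.7:
  p_1 = 0.131569
  p_2 = 0.126971
Weight by the priors:
  P(Z=1)·p_1 = 0.38 × 0.131569 = 0.0499963
  P(Z=2)·p_2 = 0.62 × 0.126971 = 0.0787218
Denominator: 0.0499963 + 0.0787218 = 0.128718
P(Population 1 | 2.7) = 0.0499963 / 0.128718 ≈ 0.3884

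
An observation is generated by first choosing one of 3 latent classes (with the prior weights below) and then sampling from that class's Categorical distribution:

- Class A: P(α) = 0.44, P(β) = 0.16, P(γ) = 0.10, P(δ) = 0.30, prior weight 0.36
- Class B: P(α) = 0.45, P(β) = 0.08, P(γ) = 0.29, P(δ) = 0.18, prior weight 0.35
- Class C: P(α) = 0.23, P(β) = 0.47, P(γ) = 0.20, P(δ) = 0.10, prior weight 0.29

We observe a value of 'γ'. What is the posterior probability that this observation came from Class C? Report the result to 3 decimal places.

Apply Bayes' rule: the posterior for each component is proportional to its prior times its likelihood at x.
Categorical probabilities:
  f_A = 0.1
  f_B = 0.29
  f_C = 0.2
Weight by the priors:
  w_A·f_A = 0.36 × 0.1 = 0.036
  w_B·f_B = 0.35 × 0.29 = 0.1015
  w_C·f_C = 0.29 × 0.2 = 0.058
Denominator: 0.036 + 0.1015 + 0.058 = 0.1955
P(Class C | the observation) ≈ 0.297

0.297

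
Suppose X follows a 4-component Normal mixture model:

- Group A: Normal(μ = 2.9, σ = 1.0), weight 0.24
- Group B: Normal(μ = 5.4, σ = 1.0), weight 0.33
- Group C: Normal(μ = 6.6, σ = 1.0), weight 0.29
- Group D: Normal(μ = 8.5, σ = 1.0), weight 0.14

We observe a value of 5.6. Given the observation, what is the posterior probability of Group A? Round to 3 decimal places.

Apply Bayes' rule: the posterior for each component is proportional to its prior times its likelihood at x.
Component likelihoods at x = 5.6:
  f_A = (1/(1.0·√(2π)))·exp(−(5.6−2.9)²/(2·1.0²)) = 0.398942·exp(-3.64500) = 0.0104209
  f_B = (1/(1.0·√(2π)))·exp(−(5.6−5.4)²/(2·1.0²)) = 0.398942·exp(-0.02000) = 0.391043
  f_C = (1/(1.0·√(2π)))·exp(−(5.6−6.6)²/(2·1.0²)) = 0.398942·exp(-0.50000) = 0.241971
  f_D = (1/(1.0·√(2π)))·exp(−(5.6−8.5)²/(2·1.0²)) = 0.398942·exp(-4.20500) = 0.00595253
Prior × likelihood for each component:
  π_A·f_A = 0.24 × 0.0104209 = 0.00250102
  π_B·f_B = 0.33 × 0.391043 = 0.129044
  π_C·f_C = 0.29 × 0.241971 = 0.0701715
  π_D·f_D = 0.14 × 0.00595253 = 0.000833355
Normaliser: 0.00250102 + 0.129044 + 0.0701715 + 0.000833355 = 0.20255
P(Group A | x) ≈ 0.012

0.012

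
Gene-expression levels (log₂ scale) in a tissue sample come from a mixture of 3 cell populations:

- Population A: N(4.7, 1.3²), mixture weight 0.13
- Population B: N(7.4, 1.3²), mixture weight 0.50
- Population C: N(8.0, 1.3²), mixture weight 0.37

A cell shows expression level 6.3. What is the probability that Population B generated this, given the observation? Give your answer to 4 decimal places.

By Bayes' theorem, P(k | x) = π_k f_k(x) / Σ_j π_j f_j(x).
Component likelihoods at x = 6.3:
  p_A = 0.143891
  p_B = 0.214533
  p_C = 0.130506
Weight by the priors:
  π_A·p_A = 0.13 × 0.143891 = 0.0187058
  π_B·p_B = 0.50 × 0.214533 = 0.107267
  π_C·p_C = 0.37 × 0.130506 = 0.0482874
Marginal: 0.0187058 + 0.107267 + 0.0482874 = 0.17426
P(Population B | the observation) = 0.107267 / 0.17426 ≈ 0.6156

0.6156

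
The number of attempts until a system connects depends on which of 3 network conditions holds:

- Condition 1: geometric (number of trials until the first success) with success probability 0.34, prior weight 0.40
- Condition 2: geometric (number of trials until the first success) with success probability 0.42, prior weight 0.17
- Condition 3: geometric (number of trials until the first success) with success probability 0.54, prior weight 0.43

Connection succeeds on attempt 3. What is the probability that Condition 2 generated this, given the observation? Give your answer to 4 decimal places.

0.1814

P(component k | x) = w_k·f_k(x) / marginal(x), where marginal(x) = Σ_j w_j·f_j(x).
Geometric probabilities:
  p_1 = 0.34·(1−0.34)^2 = 0.34·0.4356 = 0.148104
  p_2 = 0.42·(1−0.42)^2 = 0.42·0.3364 = 0.141288
  p_3 = 0.54·(1−0.54)^2 = 0.54·0.2116 = 0.114264
Unnormalised posteriors:
  w_1·p_1 = 0.40 × 0.148104 = 0.0592416
  w_2·p_2 = 0.17 × 0.141288 = 0.024019
  w_3·p_3 = 0.43 × 0.114264 = 0.0491335
Evidence: 0.0592416 + 0.024019 + 0.0491335 = 0.132394
Responsibility of Condition 2: 0.024019 / 0.132394 ≈ 0.1814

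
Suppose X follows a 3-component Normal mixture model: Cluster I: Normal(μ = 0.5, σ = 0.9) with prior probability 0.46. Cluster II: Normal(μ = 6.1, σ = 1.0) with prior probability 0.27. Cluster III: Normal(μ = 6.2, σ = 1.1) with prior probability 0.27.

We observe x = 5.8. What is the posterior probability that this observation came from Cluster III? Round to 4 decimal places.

By Bayes' theorem, P(k | x) = π_k f_k(x) / Σ_j π_j f_j(x).
Normal densities:
  L_I = 1.30682e-08
  L_II = 0.381388
  L_III = 0.339472
Weight by the priors:
  π_I·L_I = 0.46 × 1.30682e-08 = 6.01137e-09
  π_II·L_II = 0.27 × 0.381388 = 0.102975
  π_III·L_III = 0.27 × 0.339472 = 0.0916574
Marginal: 6.01137e-09 + 0.102975 + 0.0916574 = 0.194632
P(Cluster III | x) ≈ 0.4709

0.4709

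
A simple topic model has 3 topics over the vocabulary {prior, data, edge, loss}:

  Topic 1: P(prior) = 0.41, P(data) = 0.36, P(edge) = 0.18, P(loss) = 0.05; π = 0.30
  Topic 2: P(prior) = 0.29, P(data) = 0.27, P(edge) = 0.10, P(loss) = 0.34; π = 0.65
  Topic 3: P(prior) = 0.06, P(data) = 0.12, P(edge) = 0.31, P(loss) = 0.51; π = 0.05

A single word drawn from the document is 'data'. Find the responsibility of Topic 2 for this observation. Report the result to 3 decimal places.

0.606

P(component k | x) = π_k·f_k(x) / marginal(x), where marginal(x) = Σ_j π_j·f_j(x).
Evaluate each component's likelihood at the observed value:
  p_1 = P(data | comp) = 0.36
  p_2 = P(data | comp) = 0.27
  p_3 = P(data | comp) = 0.12
Weight by the priors:
  π_1·p_1 = 0.30 × 0.36 = 0.108
  π_2·p_2 = 0.65 × 0.27 = 0.1755
  π_3·p_3 = 0.05 × 0.12 = 0.006
Denominator: 0.108 + 0.1755 + 0.006 = 0.2895
P(Topic 2 | the observation) ≈ 0.606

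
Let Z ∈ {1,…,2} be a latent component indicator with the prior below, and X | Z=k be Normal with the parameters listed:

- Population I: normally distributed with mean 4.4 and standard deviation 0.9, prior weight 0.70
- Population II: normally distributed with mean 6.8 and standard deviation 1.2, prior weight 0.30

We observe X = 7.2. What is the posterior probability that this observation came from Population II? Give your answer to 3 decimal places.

0.975

The responsibility of component k is π_k f_k(x) divided by Σ_j π_j f_j(x).
Component likelihoods at x = 7.2:
  p_I = (1/(0.9·√(2π)))·exp(−(7.2−4.4)²/(2·0.9²)) = 0.443269·exp(-4.83951) = 0.00350668
  p_II = (1/(1.2·√(2π)))·exp(−(7.2−6.8)²/(2·1.2²)) = 0.332452·exp(-0.05556) = 0.314486
Multiply by the mixture weights:
  π_I·p_I = 0.70 × 0.00350668 = 0.00245468
  π_II·p_II = 0.30 × 0.314486 = 0.0943458
Marginal: 0.00245468 + 0.0943458 = 0.0968005
So the posterior for Population II is 0.0943458 / 0.0968005 ≈ 0.975.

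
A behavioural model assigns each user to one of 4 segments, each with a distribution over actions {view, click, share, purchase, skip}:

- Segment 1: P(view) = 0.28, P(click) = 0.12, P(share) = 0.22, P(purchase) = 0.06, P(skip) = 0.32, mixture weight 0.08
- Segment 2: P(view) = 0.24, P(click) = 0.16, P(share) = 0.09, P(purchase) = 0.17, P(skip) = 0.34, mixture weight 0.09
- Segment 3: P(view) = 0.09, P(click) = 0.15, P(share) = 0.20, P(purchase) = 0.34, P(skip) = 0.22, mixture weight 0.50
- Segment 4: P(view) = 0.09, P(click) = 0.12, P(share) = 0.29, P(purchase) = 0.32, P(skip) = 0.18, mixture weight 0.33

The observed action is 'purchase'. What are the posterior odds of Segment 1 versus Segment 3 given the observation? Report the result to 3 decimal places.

0.028

Only the two components matter; the odds are (P(Z=i) f_i(x)) / (P(Z=j) f_j(x)).
Component likelihoods at x = 'purchase':
  p_1 = P(purchase | comp) = 0.06
  p_2 = P(purchase | comp) = 0.17
  p_3 = P(purchase | comp) = 0.34
  p_4 = P(purchase | comp) = 0.32
Odds = (0.08/0.50) × (0.06/0.34) = 0.16 × 0.176471 ≈ 0.028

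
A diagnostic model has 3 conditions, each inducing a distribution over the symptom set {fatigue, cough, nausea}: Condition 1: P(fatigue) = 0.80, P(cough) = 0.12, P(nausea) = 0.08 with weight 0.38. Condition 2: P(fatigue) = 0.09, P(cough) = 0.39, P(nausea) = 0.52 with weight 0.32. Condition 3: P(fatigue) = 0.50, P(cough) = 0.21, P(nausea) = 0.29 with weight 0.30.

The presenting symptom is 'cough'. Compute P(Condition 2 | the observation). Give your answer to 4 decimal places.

Apply Bayes' rule: the posterior for each component is proportional to its prior times its likelihood at x.
Component likelihoods at x = 'cough':
  p_1 = 0.12
  p_2 = 0.39
  p_3 = 0.21
Weight by the priors:
  w_1·p_1 = 0.38 × 0.12 = 0.0456
  w_2·p_2 = 0.32 × 0.39 = 0.1248
  w_3·p_3 = 0.30 × 0.21 = 0.063
Marginal: 0.0456 + 0.1248 + 0.063 = 0.2334
So the posterior for Condition 2 is 0.1248 / 0.2334 ≈ 0.5347.

0.5347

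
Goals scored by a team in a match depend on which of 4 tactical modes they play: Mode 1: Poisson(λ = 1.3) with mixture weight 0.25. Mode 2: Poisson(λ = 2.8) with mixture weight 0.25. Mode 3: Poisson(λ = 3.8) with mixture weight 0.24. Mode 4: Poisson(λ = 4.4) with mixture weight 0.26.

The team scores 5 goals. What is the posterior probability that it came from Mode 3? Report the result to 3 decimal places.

The responsibility of component k is P(Z=k) f_k(x) divided by Σ_j P(Z=j) f_j(x).
Poisson probabilities:
  L_1 = e^(−1.3)·1.3^5/5! = 0.00843243
  L_2 = e^(−2.8)·2.8^5/5! = 0.0872136
  L_3 = e^(−3.8)·3.8^5/5! = 0.147713
  L_4 = e^(−4.4)·4.4^5/5! = 0.168728
Multiply by the mixture weights:
  P(Z=1)·L_1 = 0.25 × 0.00843243 = 0.00210811
  P(Z=2)·L_2 = 0.25 × 0.0872136 = 0.0218034
  P(Z=3)·L_3 = 0.24 × 0.147713 = 0.035451
  P(Z=4)·L_4 = 0.26 × 0.168728 = 0.0438692
Denominator: 0.00210811 + 0.0218034 + 0.035451 + 0.0438692 = 0.103232
P(Mode 3 | data) = 0.035451 / 0.103232 ≈ 0.343

0.343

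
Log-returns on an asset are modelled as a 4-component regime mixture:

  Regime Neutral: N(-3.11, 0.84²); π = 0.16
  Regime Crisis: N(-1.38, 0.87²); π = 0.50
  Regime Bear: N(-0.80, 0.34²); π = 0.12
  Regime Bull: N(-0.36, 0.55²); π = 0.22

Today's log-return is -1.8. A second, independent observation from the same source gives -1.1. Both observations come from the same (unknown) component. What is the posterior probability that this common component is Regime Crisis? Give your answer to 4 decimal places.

By Bayes' theorem, P(k | x) = π_k f_k(x) / Σ_j π_j f_j(x).
Since both observations come from the same component, the likelihood for component k is f_k(x₁)·f_k(x₂).
  p_Neutral = [(1/(0.84·√(2π)))·exp(−(-1.8−-3.11)²/(2·0.84²)) = 0.474931·exp(-1.21606) = 0.140768] × [0.0271204] = 0.00381769
  p_Crisis = [(1/(0.87·√(2π)))·exp(−(-1.8−-1.38)²/(2·0.87²)) = 0.458554·exp(-0.11653) = 0.408116] × [0.43541] = 0.177698
  p_Bear = [(1/(0.34·√(2π)))·exp(−(-1.8−-0.80)²/(2·0.34²)) = 1.173360·exp(-4.32526) = 0.0155237] × [0.795009] = 0.0123415
  p_Bull = [(1/(0.55·√(2π)))·exp(−(-1.8−-0.36)²/(2·0.55²)) = 0.725350·exp(-3.42744) = 0.0235521] × [0.293398] = 0.00691014
Prior × likelihood for each component:
  π_Neutral·p_Neutral = 0.16 × 0.00381769 = 0.00061083
  π_Crisis·p_Crisis = 0.50 × 0.177698 = 0.0888489
  π_Bear·p_Bear = 0.12 × 0.0123415 = 0.00148098
  π_Bull·p_Bull = 0.22 × 0.00691014 = 0.00152023
Evidence: 0.00061083 + 0.0888489 + 0.00148098 + 0.00152023 = 0.0924609
Responsibility of Regime Crisis: 0.0888489 / 0.0924609 ≈ 0.9609

0.9609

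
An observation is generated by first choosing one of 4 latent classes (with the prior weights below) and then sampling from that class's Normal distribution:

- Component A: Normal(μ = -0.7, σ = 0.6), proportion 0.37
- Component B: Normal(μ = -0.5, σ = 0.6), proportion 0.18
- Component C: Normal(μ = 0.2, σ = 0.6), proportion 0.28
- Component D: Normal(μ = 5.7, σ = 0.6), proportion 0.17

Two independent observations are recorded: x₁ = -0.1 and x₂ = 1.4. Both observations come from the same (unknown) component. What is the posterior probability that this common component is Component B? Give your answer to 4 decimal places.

By Bayes' theorem, P(k | x) = π_k f_k(x) / Σ_j π_j f_j(x).
Since both observations come from the same component, the likelihood for component k is f_k(x₁)·f_k(x₂).
  L_A = [(1/(0.6·√(2π)))·exp(−(-0.1−-0.7)²/(2·0.6²)) = 0.664904·exp(-0.50000) = 0.403285] × [0.00145447] = 0.000586566
  L_B = [(1/(0.6·√(2π)))·exp(−(-0.1−-0.5)²/(2·0.6²)) = 0.664904·exp(-0.22222) = 0.532413] × [0.00441829] = 0.00235236
  L_C = [(1/(0.6·√(2π)))·exp(−(-0.1−0.2)²/(2·0.6²)) = 0.664904·exp(-0.12500) = 0.586776] × [0.0899849] = 0.052801
  L_D = [(1/(0.6·√(2π)))·exp(−(-0.1−5.7)²/(2·0.6²)) = 0.664904·exp(-46.72222) = 3.4006e-21] × [4.67558e-12] = 1.58998e-32
Unnormalised posteriors:
  π_A·L_A = 0.37 × 0.000586566 = 0.000217029
  π_B·L_B = 0.18 × 0.00235236 = 0.000423424
  π_C·L_C = 0.28 × 0.052801 = 0.0147843
  π_D·L_D = 0.17 × 1.58998e-32 = 2.70296e-33
Denominator: 0.000217029 + 0.000423424 + 0.0147843 + 2.70296e-33 = 0.0154247
P(Component B | x₁,x₂) ≈ 0.0275

0.0275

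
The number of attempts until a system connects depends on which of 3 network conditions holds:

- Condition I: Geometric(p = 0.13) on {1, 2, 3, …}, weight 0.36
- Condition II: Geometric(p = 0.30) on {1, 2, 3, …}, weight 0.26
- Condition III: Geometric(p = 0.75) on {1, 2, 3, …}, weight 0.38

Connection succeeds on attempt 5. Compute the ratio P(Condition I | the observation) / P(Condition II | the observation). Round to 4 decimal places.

The posterior odds equal the prior odds times the likelihood ratio: (π_i/π_j)·(f_i(x)/f_j(x)).
Evaluate each component's likelihood at the observed value:
  p_I = 0.0744767
  p_II = 0.07203
  p_III = 0.00292969
Odds = (0.36/0.26) × (0.0744767/0.07203) = 1.38462 × 1.03397 ≈ 1.4316

1.4316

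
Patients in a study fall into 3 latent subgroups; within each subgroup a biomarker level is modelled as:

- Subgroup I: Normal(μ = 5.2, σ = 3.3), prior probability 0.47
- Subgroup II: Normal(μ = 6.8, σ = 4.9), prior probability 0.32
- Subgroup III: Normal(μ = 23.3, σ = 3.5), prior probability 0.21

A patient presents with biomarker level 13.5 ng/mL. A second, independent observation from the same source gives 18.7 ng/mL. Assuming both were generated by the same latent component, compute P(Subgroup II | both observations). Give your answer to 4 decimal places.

0.6559

The responsibility of component k is P(Z=k) f_k(x) divided by Σ_j P(Z=j) f_j(x).
Since both observations come from the same component, the likelihood for component k is f_k(x₁)·f_k(x₂).
  L_I = [(1/(3.3·√(2π)))·exp(−(13.5−5.2)²/(2·3.3²)) = 0.120892·exp(-3.16299) = 0.00511358] × [2.8075e-05] = 1.43564e-07
  L_II = [(1/(4.9·√(2π)))·exp(−(13.5−6.8)²/(2·4.9²)) = 0.081417·exp(-0.93482) = 0.0319689] × [0.00426568] = 0.000136369
  L_III = [(1/(3.5·√(2π)))·exp(−(13.5−23.3)²/(2·3.5²)) = 0.113984·exp(-3.92000) = 0.00226156] × [0.0480566] = 0.000108683
Weight by the priors:
  P(Z=I)·L_I = 0.47 × 1.43564e-07 = 6.74751e-08
  P(Z=II)·L_II = 0.32 × 0.000136369 = 4.36381e-05
  P(Z=III)·L_III = 0.21 × 0.000108683 = 2.28234e-05
Evidence: 6.74751e-08 + 4.36381e-05 + 2.28234e-05 = 6.6529e-05
Responsibility of Subgroup II: 4.36381e-05 / 6.6529e-05 ≈ 0.6559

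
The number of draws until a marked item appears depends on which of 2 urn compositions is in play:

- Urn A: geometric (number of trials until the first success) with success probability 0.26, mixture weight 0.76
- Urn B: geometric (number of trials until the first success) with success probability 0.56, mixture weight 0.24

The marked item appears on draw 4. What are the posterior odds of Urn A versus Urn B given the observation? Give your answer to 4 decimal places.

Since P(k|x) ∝ π_k f_k(x), the posterior odds are π_i f_i(x) / (π_j f_j(x)).
Component likelihoods at x = 4:
  p_A = 0.105358
  p_B = 0.047703
0.0800723 / 0.0114487 ≈ 6.9940

6.9940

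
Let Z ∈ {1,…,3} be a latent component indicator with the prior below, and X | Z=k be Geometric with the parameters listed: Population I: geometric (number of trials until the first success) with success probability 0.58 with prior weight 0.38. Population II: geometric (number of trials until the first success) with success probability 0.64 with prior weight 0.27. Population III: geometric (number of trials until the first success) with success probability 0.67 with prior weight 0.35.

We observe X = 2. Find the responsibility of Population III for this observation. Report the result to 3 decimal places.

By Bayes' theorem, P(k | x) = π_k f_k(x) / Σ_j π_j f_j(x).
Evaluate each component's likelihood at the observed value:
  f_I = 0.58·(1−0.58)^1 = 0.58·0.42 = 0.2436
  f_II = 0.64·(1−0.64)^1 = 0.64·0.36 = 0.2304
  f_III = 0.67·(1−0.67)^1 = 0.67·0.33 = 0.2211
Multiply by the mixture weights:
  π_I·f_I = 0.38 × 0.2436 = 0.092568
  π_II·f_II = 0.27 × 0.2304 = 0.062208
  π_III·f_III = 0.35 × 0.2211 = 0.077385
Marginal: 0.092568 + 0.062208 + 0.077385 = 0.232161
P(Population III | the observation) ≈ 0.333

0.333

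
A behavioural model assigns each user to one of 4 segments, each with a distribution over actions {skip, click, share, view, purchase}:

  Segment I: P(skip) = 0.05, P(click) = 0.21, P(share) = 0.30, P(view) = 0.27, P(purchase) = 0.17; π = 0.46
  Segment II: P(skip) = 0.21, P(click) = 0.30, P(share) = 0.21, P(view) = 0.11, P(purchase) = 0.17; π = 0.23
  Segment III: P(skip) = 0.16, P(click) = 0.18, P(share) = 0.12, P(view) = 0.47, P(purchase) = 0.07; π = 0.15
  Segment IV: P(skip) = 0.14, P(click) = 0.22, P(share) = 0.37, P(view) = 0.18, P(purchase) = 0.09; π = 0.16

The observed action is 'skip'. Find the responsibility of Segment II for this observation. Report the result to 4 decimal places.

0.4104

P(component k | x) = π_k·f_k(x) / marginal(x), where marginal(x) = Σ_j π_j·f_j(x).
Categorical probabilities:
  p_I = P(skip | comp) = 0.05
  p_II = P(skip | comp) = 0.21
  p_III = P(skip | comp) = 0.16
  p_IV = P(skip | comp) = 0.14
Unnormalised posteriors:
  π_I·p_I = 0.46 × 0.05 = 0.023
  π_II·p_II = 0.23 × 0.21 = 0.0483
  π_III·p_III = 0.15 × 0.16 = 0.024
  π_IV·p_IV = 0.16 × 0.14 = 0.0224
Marginal: 0.023 + 0.0483 + 0.024 + 0.0224 = 0.1177
So the posterior for Segment II is 0.0483 / 0.1177 ≈ 0.4104.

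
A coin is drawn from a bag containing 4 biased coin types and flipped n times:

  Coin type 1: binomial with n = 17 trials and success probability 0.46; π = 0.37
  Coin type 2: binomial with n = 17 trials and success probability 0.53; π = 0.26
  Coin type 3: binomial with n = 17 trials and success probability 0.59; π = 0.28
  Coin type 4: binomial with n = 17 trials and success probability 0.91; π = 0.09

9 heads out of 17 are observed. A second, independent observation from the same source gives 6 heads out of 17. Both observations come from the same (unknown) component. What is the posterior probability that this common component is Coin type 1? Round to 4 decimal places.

0.6291

Apply Bayes' rule: the posterior for each component is proportional to its prior times its likelihood at x.
Since both observations come from the same component, the likelihood for component k is f_k(x₁)·f_k(x₂).
  p_1 = [0.16209] × [0.133493] = 0.0216379
  p_2 = [0.191008] × [0.0678128] = 0.0129528
  p_3 = [0.16816] × [0.0287286] = 0.00483102
  p_4 = [4.47814e-05] × [2.20545e-08] = 9.87629e-13
Weight by the priors:
  P(Z=1)·p_1 = 0.37 × 0.0216379 = 0.00800601
  P(Z=2)·p_2 = 0.26 × 0.0129528 = 0.00336772
  P(Z=3)·p_3 = 0.28 × 0.00483102 = 0.00135269
  P(Z=4)·p_4 = 0.09 × 9.87629e-13 = 8.88866e-14
Marginal: 0.00800601 + 0.00336772 + 0.00135269 + 8.88866e-14 = 0.0127264
Responsibility of Coin type 1: 0.00800601 / 0.0127264 ≈ 0.6291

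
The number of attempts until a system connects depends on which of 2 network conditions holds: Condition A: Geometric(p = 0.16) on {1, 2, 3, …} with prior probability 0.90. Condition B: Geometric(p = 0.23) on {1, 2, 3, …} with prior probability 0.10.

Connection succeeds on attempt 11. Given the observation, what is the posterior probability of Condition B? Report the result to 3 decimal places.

P(component k | x) = π_k·f_k(x) / marginal(x), where marginal(x) = Σ_j π_j·f_j(x).
Evaluate each component's likelihood at the observed value:
  p_A = 0.0279842
  p_B = 0.0168514
Weight by the priors:
  π_A·p_A = 0.90 × 0.0279842 = 0.0251858
  π_B·p_B = 0.10 × 0.0168514 = 0.00168514
Normaliser: 0.0251858 + 0.00168514 = 0.0268709
Responsibility of Condition B: 0.00168514 / 0.0268709 ≈ 0.063

0.063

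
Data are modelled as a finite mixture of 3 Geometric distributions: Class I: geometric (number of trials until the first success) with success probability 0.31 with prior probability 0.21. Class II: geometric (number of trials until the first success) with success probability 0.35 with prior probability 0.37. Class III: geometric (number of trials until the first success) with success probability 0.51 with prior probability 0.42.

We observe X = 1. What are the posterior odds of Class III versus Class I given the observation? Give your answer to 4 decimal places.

3.2903

Only the two components matter; the odds are (π_i f_i(x)) / (π_j f_j(x)).
Component likelihoods at x = 1:
  p_I = 0.31
  p_II = 0.35
  p_III = 0.51
Posterior odds = (π_III·p_III) / (π_I·p_I) = (0.42·0.51) / (0.21·0.31) = 0.2142 / 0.0651 ≈ 3.2903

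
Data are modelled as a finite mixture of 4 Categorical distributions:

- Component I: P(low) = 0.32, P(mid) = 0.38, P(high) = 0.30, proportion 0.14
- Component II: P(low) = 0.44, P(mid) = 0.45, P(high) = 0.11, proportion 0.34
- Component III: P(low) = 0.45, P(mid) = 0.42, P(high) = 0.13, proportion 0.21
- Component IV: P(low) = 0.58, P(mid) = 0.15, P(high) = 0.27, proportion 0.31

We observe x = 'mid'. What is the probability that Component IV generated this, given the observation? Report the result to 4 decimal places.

0.1364

The responsibility of component k is P(Z=k) f_k(x) divided by Σ_j P(Z=j) f_j(x).
Evaluate each component's likelihood at the observed value:
  f_I = P(mid | comp) = 0.38
  f_II = P(mid | comp) = 0.45
  f_III = P(mid | comp) = 0.42
  f_IV = P(mid | comp) = 0.15
Unnormalised posteriors:
  P(Z=I)·f_I = 0.14 × 0.38 = 0.0532
  P(Z=II)·f_II = 0.34 × 0.45 = 0.153
  P(Z=III)·f_III = 0.21 × 0.42 = 0.0882
  P(Z=IV)·f_IV = 0.31 × 0.15 = 0.0465
Normaliser: 0.0532 + 0.153 + 0.0882 + 0.0465 = 0.3409
So the posterior for Component IV is 0.0465 / 0.3409 ≈ 0.1364.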